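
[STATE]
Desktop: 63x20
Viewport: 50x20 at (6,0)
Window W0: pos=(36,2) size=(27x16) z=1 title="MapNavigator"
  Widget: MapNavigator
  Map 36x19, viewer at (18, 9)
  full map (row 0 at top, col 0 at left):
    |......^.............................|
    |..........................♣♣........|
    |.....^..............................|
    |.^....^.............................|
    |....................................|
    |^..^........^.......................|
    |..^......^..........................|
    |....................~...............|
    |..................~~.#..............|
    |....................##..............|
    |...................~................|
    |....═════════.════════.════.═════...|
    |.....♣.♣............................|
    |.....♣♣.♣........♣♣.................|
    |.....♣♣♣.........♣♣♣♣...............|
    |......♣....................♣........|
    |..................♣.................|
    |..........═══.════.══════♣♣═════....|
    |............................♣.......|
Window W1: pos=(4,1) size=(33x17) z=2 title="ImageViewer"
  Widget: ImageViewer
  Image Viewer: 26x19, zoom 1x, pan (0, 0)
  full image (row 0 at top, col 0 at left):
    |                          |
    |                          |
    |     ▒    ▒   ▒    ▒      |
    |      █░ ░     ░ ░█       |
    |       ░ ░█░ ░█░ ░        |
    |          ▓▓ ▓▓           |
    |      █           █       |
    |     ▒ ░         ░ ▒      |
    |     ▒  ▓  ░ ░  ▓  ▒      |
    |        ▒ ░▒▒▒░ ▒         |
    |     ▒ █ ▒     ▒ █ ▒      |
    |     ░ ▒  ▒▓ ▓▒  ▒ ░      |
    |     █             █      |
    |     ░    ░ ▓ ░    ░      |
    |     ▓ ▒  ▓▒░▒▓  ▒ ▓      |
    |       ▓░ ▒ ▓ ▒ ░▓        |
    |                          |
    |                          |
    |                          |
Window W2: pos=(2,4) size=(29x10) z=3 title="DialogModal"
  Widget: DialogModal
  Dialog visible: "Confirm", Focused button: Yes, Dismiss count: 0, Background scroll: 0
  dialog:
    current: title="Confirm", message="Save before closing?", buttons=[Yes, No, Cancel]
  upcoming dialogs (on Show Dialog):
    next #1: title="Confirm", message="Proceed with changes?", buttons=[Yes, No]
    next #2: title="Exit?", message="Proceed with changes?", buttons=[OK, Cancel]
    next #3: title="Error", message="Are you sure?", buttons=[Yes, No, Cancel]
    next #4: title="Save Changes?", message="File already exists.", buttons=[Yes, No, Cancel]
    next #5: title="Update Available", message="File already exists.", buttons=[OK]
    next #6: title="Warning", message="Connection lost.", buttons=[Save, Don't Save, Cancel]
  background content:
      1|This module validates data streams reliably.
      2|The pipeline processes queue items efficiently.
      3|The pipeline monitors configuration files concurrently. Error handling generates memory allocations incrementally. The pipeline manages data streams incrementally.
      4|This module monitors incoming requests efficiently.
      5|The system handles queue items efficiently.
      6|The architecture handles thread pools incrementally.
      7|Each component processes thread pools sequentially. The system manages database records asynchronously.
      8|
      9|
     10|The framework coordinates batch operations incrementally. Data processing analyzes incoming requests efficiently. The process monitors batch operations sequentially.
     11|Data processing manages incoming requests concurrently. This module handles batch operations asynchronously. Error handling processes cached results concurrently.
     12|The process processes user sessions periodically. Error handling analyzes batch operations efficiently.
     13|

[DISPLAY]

                                                  
━━━━━━━━━━━━━━━━━━━━━━━━━━━━━━┓                   
ImageViewer                   ┃━━━━━━━━━━━━━━━━━━━
──────────────────────────────┨ MapNavigator      
━━━━━━━━━━━━━━━━━━━━━━━━┓     ┃───────────────────
alogModal               ┃     ┃^..................
────────────────────────┨     ┃...................
─────────────────────┐a ┃     ┃......^............
       Confirm       │eu┃     ┃...^...............
 Save before closing?│fi┃     ┃..............~....
 [Yes]  No   Cancel  │mi┃     ┃............~~.#...
─────────────────────┘it┃     ┃............@.##...
 architecture handles th┃     ┃.............~.....
━━━━━━━━━━━━━━━━━━━━━━━━┛     ┃═══════.════════.══
    ▒ █ ▒     ▒ █ ▒           ┃.♣.................
    ░ ▒  ▒▓ ▓▒  ▒ ░           ┃♣.♣........♣♣......
    █             █           ┃♣♣.........♣♣♣♣....
━━━━━━━━━━━━━━━━━━━━━━━━━━━━━━┛━━━━━━━━━━━━━━━━━━━
                                                  
                                                  


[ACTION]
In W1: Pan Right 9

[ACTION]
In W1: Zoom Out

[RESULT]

                                                  
━━━━━━━━━━━━━━━━━━━━━━━━━━━━━━┓                   
ImageViewer                   ┃━━━━━━━━━━━━━━━━━━━
──────────────────────────────┨ MapNavigator      
━━━━━━━━━━━━━━━━━━━━━━━━┓     ┃───────────────────
alogModal               ┃     ┃^..................
────────────────────────┨     ┃...................
─────────────────────┐a ┃     ┃......^............
       Confirm       │eu┃     ┃...^...............
 Save before closing?│fi┃     ┃..............~....
 [Yes]  No   Cancel  │mi┃     ┃............~~.#...
─────────────────────┘it┃     ┃............@.##...
 architecture handles th┃     ┃.............~.....
━━━━━━━━━━━━━━━━━━━━━━━━┛     ┃═══════.════════.══
     ▒ █ ▒                    ┃.♣.................
▒▓ ▓▒  ▒ ░                    ┃♣.♣........♣♣......
         █                    ┃♣♣.........♣♣♣♣....
━━━━━━━━━━━━━━━━━━━━━━━━━━━━━━┛━━━━━━━━━━━━━━━━━━━
                                                  
                                                  


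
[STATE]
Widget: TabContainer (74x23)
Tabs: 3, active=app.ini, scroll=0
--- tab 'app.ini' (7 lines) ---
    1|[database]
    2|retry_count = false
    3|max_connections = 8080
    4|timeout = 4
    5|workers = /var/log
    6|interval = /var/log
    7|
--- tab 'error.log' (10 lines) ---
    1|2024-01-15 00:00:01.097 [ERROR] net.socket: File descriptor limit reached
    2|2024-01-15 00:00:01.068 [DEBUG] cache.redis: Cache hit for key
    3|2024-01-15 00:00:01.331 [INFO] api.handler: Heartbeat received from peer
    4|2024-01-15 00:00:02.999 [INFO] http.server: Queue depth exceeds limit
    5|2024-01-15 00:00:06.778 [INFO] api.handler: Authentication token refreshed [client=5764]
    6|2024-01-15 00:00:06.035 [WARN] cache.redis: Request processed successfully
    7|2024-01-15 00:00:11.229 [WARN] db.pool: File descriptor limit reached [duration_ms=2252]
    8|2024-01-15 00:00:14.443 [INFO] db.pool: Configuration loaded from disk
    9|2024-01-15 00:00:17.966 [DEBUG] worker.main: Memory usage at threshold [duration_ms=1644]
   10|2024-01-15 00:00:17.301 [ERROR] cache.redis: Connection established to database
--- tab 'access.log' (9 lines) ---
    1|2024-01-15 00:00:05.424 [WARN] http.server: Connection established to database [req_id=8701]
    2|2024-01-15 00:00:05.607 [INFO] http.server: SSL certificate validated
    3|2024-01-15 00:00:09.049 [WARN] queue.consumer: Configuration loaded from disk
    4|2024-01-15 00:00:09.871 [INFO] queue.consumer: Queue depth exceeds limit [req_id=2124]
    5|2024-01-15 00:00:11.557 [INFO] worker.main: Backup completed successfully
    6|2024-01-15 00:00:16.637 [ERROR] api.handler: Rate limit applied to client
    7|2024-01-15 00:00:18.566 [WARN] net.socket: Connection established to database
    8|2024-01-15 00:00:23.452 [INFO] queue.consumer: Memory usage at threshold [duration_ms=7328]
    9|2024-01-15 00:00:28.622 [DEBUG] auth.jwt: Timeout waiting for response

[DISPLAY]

[app.ini]│ error.log │ access.log                                         
──────────────────────────────────────────────────────────────────────────
[database]                                                                
retry_count = false                                                       
max_connections = 8080                                                    
timeout = 4                                                               
workers = /var/log                                                        
interval = /var/log                                                       
                                                                          
                                                                          
                                                                          
                                                                          
                                                                          
                                                                          
                                                                          
                                                                          
                                                                          
                                                                          
                                                                          
                                                                          
                                                                          
                                                                          
                                                                          


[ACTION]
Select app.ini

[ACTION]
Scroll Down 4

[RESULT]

[app.ini]│ error.log │ access.log                                         
──────────────────────────────────────────────────────────────────────────
workers = /var/log                                                        
interval = /var/log                                                       
                                                                          
                                                                          
                                                                          
                                                                          
                                                                          
                                                                          
                                                                          
                                                                          
                                                                          
                                                                          
                                                                          
                                                                          
                                                                          
                                                                          
                                                                          
                                                                          
                                                                          
                                                                          
                                                                          


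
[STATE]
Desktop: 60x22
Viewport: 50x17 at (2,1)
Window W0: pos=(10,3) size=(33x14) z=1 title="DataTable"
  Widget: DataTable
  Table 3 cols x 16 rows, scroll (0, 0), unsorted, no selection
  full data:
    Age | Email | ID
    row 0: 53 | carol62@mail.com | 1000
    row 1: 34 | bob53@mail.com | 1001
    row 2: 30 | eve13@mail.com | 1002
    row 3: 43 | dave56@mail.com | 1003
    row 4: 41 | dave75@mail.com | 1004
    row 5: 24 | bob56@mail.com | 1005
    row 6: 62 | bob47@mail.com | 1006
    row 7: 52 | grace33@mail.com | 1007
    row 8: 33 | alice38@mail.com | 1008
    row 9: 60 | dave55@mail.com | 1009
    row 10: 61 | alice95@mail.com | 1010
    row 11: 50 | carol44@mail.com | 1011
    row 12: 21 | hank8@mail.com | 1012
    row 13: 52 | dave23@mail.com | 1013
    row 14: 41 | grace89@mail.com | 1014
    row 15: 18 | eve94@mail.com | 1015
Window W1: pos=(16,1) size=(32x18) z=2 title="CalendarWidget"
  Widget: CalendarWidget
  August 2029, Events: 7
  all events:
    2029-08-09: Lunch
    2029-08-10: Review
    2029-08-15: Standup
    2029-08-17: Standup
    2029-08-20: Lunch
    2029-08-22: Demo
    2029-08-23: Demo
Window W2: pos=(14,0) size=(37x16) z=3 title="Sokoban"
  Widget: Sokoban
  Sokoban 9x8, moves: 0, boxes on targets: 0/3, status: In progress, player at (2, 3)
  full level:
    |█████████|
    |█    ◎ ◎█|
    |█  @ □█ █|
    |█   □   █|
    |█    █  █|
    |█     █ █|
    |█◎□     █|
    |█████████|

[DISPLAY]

            ┃ Sokoban                           ┃ 
            ┠───────────────────────────────────┨ 
        ┏━━━┃█████████                          ┃ 
        ┃ Da┃█    ◎ ◎█                          ┃ 
        ┠───┃█  @ □█ █                          ┃ 
        ┃Age┃█   □   █                          ┃ 
        ┃───┃█    █  █                          ┃ 
        ┃53 ┃█     █ █                          ┃ 
        ┃34 ┃█◎□     █                          ┃ 
        ┃30 ┃█████████                          ┃ 
        ┃43 ┃Moves: 0  0/3                      ┃ 
        ┃41 ┃                                   ┃ 
        ┃24 ┃                                   ┃ 
        ┃62 ┃                                   ┃ 
        ┃52 ┗━━━━━━━━━━━━━━━━━━━━━━━━━━━━━━━━━━━┛ 
        ┗━━━━━┃                              ┃    
              ┃                              ┃    


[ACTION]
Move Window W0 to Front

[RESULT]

            ┃ Sokoban                           ┃ 
            ┠───────────────────────────────────┨ 
        ┏━━━━━━━━━━━━━━━━━━━━━━━━━━━━━━━┓       ┃ 
        ┃ DataTable                     ┃       ┃ 
        ┠───────────────────────────────┨       ┃ 
        ┃Age│Email           │ID        ┃       ┃ 
        ┃───┼────────────────┼────      ┃       ┃ 
        ┃53 │carol62@mail.com│1000      ┃       ┃ 
        ┃34 │bob53@mail.com  │1001      ┃       ┃ 
        ┃30 │eve13@mail.com  │1002      ┃       ┃ 
        ┃43 │dave56@mail.com │1003      ┃       ┃ 
        ┃41 │dave75@mail.com │1004      ┃       ┃ 
        ┃24 │bob56@mail.com  │1005      ┃       ┃ 
        ┃62 │bob47@mail.com  │1006      ┃       ┃ 
        ┃52 │grace33@mail.com│1007      ┃━━━━━━━┛ 
        ┗━━━━━━━━━━━━━━━━━━━━━━━━━━━━━━━┛    ┃    
              ┃                              ┃    


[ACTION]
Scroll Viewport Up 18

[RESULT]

            ┏━━━━━━━━━━━━━━━━━━━━━━━━━━━━━━━━━━━┓ 
            ┃ Sokoban                           ┃ 
            ┠───────────────────────────────────┨ 
        ┏━━━━━━━━━━━━━━━━━━━━━━━━━━━━━━━┓       ┃ 
        ┃ DataTable                     ┃       ┃ 
        ┠───────────────────────────────┨       ┃ 
        ┃Age│Email           │ID        ┃       ┃ 
        ┃───┼────────────────┼────      ┃       ┃ 
        ┃53 │carol62@mail.com│1000      ┃       ┃ 
        ┃34 │bob53@mail.com  │1001      ┃       ┃ 
        ┃30 │eve13@mail.com  │1002      ┃       ┃ 
        ┃43 │dave56@mail.com │1003      ┃       ┃ 
        ┃41 │dave75@mail.com │1004      ┃       ┃ 
        ┃24 │bob56@mail.com  │1005      ┃       ┃ 
        ┃62 │bob47@mail.com  │1006      ┃       ┃ 
        ┃52 │grace33@mail.com│1007      ┃━━━━━━━┛ 
        ┗━━━━━━━━━━━━━━━━━━━━━━━━━━━━━━━┛    ┃    


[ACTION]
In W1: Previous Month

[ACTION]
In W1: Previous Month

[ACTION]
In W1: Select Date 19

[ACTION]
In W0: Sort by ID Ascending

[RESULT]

            ┏━━━━━━━━━━━━━━━━━━━━━━━━━━━━━━━━━━━┓ 
            ┃ Sokoban                           ┃ 
            ┠───────────────────────────────────┨ 
        ┏━━━━━━━━━━━━━━━━━━━━━━━━━━━━━━━┓       ┃ 
        ┃ DataTable                     ┃       ┃ 
        ┠───────────────────────────────┨       ┃ 
        ┃Age│Email           │ID ▲      ┃       ┃ 
        ┃───┼────────────────┼────      ┃       ┃ 
        ┃53 │carol62@mail.com│1000      ┃       ┃ 
        ┃34 │bob53@mail.com  │1001      ┃       ┃ 
        ┃30 │eve13@mail.com  │1002      ┃       ┃ 
        ┃43 │dave56@mail.com │1003      ┃       ┃ 
        ┃41 │dave75@mail.com │1004      ┃       ┃ 
        ┃24 │bob56@mail.com  │1005      ┃       ┃ 
        ┃62 │bob47@mail.com  │1006      ┃       ┃ 
        ┃52 │grace33@mail.com│1007      ┃━━━━━━━┛ 
        ┗━━━━━━━━━━━━━━━━━━━━━━━━━━━━━━━┛    ┃    


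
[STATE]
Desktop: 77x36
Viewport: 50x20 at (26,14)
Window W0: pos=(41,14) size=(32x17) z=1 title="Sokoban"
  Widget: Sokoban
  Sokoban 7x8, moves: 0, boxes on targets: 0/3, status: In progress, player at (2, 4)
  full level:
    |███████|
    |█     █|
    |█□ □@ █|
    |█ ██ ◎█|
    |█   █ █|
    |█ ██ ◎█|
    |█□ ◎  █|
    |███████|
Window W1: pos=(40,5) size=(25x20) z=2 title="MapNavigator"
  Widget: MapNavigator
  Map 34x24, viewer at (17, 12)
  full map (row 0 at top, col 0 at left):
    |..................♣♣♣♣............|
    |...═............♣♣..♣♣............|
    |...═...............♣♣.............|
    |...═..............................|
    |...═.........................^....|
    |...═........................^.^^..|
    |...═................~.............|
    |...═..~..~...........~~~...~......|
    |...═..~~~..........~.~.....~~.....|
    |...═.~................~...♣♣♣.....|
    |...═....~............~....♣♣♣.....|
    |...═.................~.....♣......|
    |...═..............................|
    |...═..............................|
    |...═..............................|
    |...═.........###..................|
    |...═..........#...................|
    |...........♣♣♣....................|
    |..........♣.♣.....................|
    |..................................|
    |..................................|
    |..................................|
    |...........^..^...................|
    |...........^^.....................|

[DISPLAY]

              ┃..~............~....♣♣♣┃━━━━━━━┓   
              ┃...............~.....♣.┃       ┃   
              ┃...........@...........┃───────┨   
              ┃.......................┃       ┃   
              ┃.......................┃       ┃   
              ┃.......###.............┃       ┃   
              ┃........#..............┃       ┃   
              ┃.....♣♣♣...............┃       ┃   
              ┃....♣.♣................┃       ┃   
              ┃.......................┃       ┃   
              ┗━━━━━━━━━━━━━━━━━━━━━━━┛       ┃   
               ┃Moves: 0  0/3                 ┃   
               ┃                              ┃   
               ┃                              ┃   
               ┃                              ┃   
               ┃                              ┃   
               ┗━━━━━━━━━━━━━━━━━━━━━━━━━━━━━━┛   
                                                  
                                                  
                                                  


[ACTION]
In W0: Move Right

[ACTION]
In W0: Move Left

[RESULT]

              ┃..~............~....♣♣♣┃━━━━━━━┓   
              ┃...............~.....♣.┃       ┃   
              ┃...........@...........┃───────┨   
              ┃.......................┃       ┃   
              ┃.......................┃       ┃   
              ┃.......###.............┃       ┃   
              ┃........#..............┃       ┃   
              ┃.....♣♣♣...............┃       ┃   
              ┃....♣.♣................┃       ┃   
              ┃.......................┃       ┃   
              ┗━━━━━━━━━━━━━━━━━━━━━━━┛       ┃   
               ┃Moves: 2  0/3                 ┃   
               ┃                              ┃   
               ┃                              ┃   
               ┃                              ┃   
               ┃                              ┃   
               ┗━━━━━━━━━━━━━━━━━━━━━━━━━━━━━━┛   
                                                  
                                                  
                                                  


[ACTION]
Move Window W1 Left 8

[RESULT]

      ┃..~............~....♣♣♣┃━━━━━━━━━━━━━━━┓   
      ┃...............~.....♣.┃               ┃   
      ┃...........@...........┃───────────────┨   
      ┃.......................┃               ┃   
      ┃.......................┃               ┃   
      ┃.......###.............┃               ┃   
      ┃........#..............┃               ┃   
      ┃.....♣♣♣...............┃               ┃   
      ┃....♣.♣................┃               ┃   
      ┃.......................┃               ┃   
      ┗━━━━━━━━━━━━━━━━━━━━━━━┛               ┃   
               ┃Moves: 2  0/3                 ┃   
               ┃                              ┃   
               ┃                              ┃   
               ┃                              ┃   
               ┃                              ┃   
               ┗━━━━━━━━━━━━━━━━━━━━━━━━━━━━━━┛   
                                                  
                                                  
                                                  


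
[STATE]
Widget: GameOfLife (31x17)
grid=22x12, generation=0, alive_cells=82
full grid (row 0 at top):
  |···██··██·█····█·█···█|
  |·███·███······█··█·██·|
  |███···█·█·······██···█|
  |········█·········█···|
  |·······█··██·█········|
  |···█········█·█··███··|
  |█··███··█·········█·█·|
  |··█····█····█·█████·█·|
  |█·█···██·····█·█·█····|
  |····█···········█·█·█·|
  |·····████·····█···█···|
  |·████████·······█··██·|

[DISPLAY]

Gen: 0                         
···██··██·█····█·█···█         
·███·███······█··█·██·         
███···█·█·······██···█         
········█·········█···         
·······█··██·█········         
···█········█·█··███··         
█··███··█·········█·█·         
··█····█····█·█████·█·         
█·█···██·····█·█·█····         
····█···········█·█·█·         
·····████·····█···█···         
·████████·······█··██·         
                               
                               
                               
                               


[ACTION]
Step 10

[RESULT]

Gen: 10                        
···················█··         
·············█····█·█·         
·············█·██···█·         
····█··█····█·█····█··         
········█·······█·██··         
····█··██···█·█·······         
·············█████····         
··············█···█···         
····███···█···█···██··         
·██████····████···███·         
·····██····█····█···█·         
·██····███···███······         
                               
                               
                               
                               


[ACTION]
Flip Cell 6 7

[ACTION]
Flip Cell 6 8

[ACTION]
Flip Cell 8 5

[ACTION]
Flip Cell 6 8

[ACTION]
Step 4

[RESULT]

Gen: 14                        
··············███████·         
·············█████████         
············█··█·····█         
···········█··█··██·██         
············██···██·██         
·······█·█·······██·██         
·······█·█·······█···█         
·········█······███···         
··██············█·····         
··██···██·█···········         
······█···█·····█···██         
·······███·······███··         
                               
                               
                               
                               


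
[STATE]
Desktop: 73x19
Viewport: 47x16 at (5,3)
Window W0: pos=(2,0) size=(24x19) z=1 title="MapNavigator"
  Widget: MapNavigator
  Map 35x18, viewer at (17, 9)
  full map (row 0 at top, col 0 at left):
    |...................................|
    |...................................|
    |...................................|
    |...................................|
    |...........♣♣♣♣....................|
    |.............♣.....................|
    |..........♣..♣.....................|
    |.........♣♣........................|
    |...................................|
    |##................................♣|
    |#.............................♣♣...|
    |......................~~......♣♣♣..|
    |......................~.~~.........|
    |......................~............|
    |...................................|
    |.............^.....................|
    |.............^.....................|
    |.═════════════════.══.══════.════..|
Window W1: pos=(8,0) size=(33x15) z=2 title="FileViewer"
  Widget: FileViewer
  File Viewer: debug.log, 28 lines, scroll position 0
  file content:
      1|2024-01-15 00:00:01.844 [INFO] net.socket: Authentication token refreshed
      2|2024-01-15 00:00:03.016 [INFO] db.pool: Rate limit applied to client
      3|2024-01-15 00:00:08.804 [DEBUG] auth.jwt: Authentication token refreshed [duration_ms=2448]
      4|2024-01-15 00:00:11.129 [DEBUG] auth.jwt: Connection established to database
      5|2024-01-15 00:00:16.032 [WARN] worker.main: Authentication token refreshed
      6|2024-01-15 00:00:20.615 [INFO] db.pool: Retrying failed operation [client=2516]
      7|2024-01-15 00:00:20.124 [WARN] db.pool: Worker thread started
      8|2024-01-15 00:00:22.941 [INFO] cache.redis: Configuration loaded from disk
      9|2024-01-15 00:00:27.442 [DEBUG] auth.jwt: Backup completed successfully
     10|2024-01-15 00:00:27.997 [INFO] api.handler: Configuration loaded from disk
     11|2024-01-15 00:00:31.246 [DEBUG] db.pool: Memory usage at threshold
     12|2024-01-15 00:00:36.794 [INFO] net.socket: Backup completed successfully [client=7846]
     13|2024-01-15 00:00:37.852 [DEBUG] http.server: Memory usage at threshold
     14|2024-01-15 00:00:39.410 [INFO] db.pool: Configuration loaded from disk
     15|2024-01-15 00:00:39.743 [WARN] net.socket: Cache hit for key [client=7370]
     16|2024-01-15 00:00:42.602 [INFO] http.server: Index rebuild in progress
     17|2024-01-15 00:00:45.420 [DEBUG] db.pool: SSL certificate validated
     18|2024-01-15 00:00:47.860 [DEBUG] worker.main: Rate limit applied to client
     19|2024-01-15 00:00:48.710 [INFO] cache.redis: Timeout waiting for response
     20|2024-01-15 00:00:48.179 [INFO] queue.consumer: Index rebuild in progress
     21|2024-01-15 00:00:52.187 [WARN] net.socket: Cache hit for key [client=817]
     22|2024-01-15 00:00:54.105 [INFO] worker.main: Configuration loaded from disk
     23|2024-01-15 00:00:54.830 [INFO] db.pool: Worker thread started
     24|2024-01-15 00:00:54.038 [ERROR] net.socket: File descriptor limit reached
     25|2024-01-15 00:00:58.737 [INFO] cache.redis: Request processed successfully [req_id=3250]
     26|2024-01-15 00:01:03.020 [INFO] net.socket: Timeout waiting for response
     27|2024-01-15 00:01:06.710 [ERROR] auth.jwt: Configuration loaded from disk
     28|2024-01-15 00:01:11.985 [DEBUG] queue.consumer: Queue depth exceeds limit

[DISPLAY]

...┃2024-01-15 00:00:01.844 [INFO]▲┃           
...┃2024-01-15 00:00:03.016 [INFO]█┃           
...┃2024-01-15 00:00:08.804 [DEBUG░┃           
...┃2024-01-15 00:00:11.129 [DEBUG░┃           
..♣┃2024-01-15 00:00:16.032 [WARN]░┃           
.♣♣┃2024-01-15 00:00:20.615 [INFO]░┃           
...┃2024-01-15 00:00:20.124 [WARN]░┃           
...┃2024-01-15 00:00:22.941 [INFO]░┃           
...┃2024-01-15 00:00:27.442 [DEBUG░┃           
...┃2024-01-15 00:00:27.997 [INFO]░┃           
...┃2024-01-15 00:00:31.246 [DEBUG▼┃           
...┗━━━━━━━━━━━━━━━━━━━━━━━━━━━━━━━┛           
....................┃                          
.....^..............┃                          
.....^..............┃                          
━━━━━━━━━━━━━━━━━━━━┛                          


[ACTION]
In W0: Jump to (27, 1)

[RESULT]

   ┃2024-01-15 00:00:01.844 [INFO]▲┃           
   ┃2024-01-15 00:00:03.016 [INFO]█┃           
   ┃2024-01-15 00:00:08.804 [DEBUG░┃           
   ┃2024-01-15 00:00:11.129 [DEBUG░┃           
   ┃2024-01-15 00:00:16.032 [WARN]░┃           
   ┃2024-01-15 00:00:20.615 [INFO]░┃           
...┃2024-01-15 00:00:20.124 [WARN]░┃           
...┃2024-01-15 00:00:22.941 [INFO]░┃           
...┃2024-01-15 00:00:27.442 [DEBUG░┃           
...┃2024-01-15 00:00:27.997 [INFO]░┃           
...┃2024-01-15 00:00:31.246 [DEBUG▼┃           
...┗━━━━━━━━━━━━━━━━━━━━━━━━━━━━━━━┛           
.................   ┃                          
.................   ┃                          
.................   ┃                          
━━━━━━━━━━━━━━━━━━━━┛                          


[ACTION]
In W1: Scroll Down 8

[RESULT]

   ┃2024-01-15 00:00:27.442 [DEBUG▲┃           
   ┃2024-01-15 00:00:27.997 [INFO]░┃           
   ┃2024-01-15 00:00:31.246 [DEBUG░┃           
   ┃2024-01-15 00:00:36.794 [INFO]░┃           
   ┃2024-01-15 00:00:37.852 [DEBUG░┃           
   ┃2024-01-15 00:00:39.410 [INFO]█┃           
...┃2024-01-15 00:00:39.743 [WARN]░┃           
...┃2024-01-15 00:00:42.602 [INFO]░┃           
...┃2024-01-15 00:00:45.420 [DEBUG░┃           
...┃2024-01-15 00:00:47.860 [DEBUG░┃           
...┃2024-01-15 00:00:48.710 [INFO]▼┃           
...┗━━━━━━━━━━━━━━━━━━━━━━━━━━━━━━━┛           
.................   ┃                          
.................   ┃                          
.................   ┃                          
━━━━━━━━━━━━━━━━━━━━┛                          


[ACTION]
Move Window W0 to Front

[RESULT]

                    ┃27.442 [DEBUG▲┃           
                    ┃27.997 [INFO]░┃           
                    ┃31.246 [DEBUG░┃           
                    ┃36.794 [INFO]░┃           
                    ┃37.852 [DEBUG░┃           
                    ┃39.410 [INFO]█┃           
.................   ┃39.743 [WARN]░┃           
.........@.......   ┃42.602 [INFO]░┃           
.................   ┃45.420 [DEBUG░┃           
.................   ┃47.860 [DEBUG░┃           
.................   ┃48.710 [INFO]▼┃           
.................   ┃━━━━━━━━━━━━━━┛           
.................   ┃                          
.................   ┃                          
.................   ┃                          
━━━━━━━━━━━━━━━━━━━━┛                          


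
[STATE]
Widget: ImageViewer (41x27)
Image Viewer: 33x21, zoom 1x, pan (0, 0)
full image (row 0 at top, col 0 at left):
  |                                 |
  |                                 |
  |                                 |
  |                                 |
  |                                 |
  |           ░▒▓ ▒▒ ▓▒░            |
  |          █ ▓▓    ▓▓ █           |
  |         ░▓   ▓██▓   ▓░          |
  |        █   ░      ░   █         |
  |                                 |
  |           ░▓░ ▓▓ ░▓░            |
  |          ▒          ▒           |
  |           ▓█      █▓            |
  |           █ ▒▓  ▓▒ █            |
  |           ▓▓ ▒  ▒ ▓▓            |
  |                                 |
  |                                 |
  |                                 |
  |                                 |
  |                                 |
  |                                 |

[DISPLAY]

                                         
                                         
                                         
                                         
                                         
           ░▒▓ ▒▒ ▓▒░                    
          █ ▓▓    ▓▓ █                   
         ░▓   ▓██▓   ▓░                  
        █   ░      ░   █                 
                                         
           ░▓░ ▓▓ ░▓░                    
          ▒          ▒                   
           ▓█      █▓                    
           █ ▒▓  ▓▒ █                    
           ▓▓ ▒  ▒ ▓▓                    
                                         
                                         
                                         
                                         
                                         
                                         
                                         
                                         
                                         
                                         
                                         
                                         


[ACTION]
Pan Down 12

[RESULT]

           ▓█      █▓                    
           █ ▒▓  ▓▒ █                    
           ▓▓ ▒  ▒ ▓▓                    
                                         
                                         
                                         
                                         
                                         
                                         
                                         
                                         
                                         
                                         
                                         
                                         
                                         
                                         
                                         
                                         
                                         
                                         
                                         
                                         
                                         
                                         
                                         
                                         


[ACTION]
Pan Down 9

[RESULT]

                                         
                                         
                                         
                                         
                                         
                                         
                                         
                                         
                                         
                                         
                                         
                                         
                                         
                                         
                                         
                                         
                                         
                                         
                                         
                                         
                                         
                                         
                                         
                                         
                                         
                                         
                                         


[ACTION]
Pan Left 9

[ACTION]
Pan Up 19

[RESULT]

                                         
                                         
                                         
           ░▒▓ ▒▒ ▓▒░                    
          █ ▓▓    ▓▓ █                   
         ░▓   ▓██▓   ▓░                  
        █   ░      ░   █                 
                                         
           ░▓░ ▓▓ ░▓░                    
          ▒          ▒                   
           ▓█      █▓                    
           █ ▒▓  ▓▒ █                    
           ▓▓ ▒  ▒ ▓▓                    
                                         
                                         
                                         
                                         
                                         
                                         
                                         
                                         
                                         
                                         
                                         
                                         
                                         
                                         


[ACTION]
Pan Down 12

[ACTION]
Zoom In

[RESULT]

                  ░░▓▓      ▓▓████▓▓     
                  ░░▓▓      ▓▓████▓▓     
                ██      ░░            ░░ 
                ██      ░░            ░░ 
                                         
                                         
                      ░░▓▓░░  ▓▓▓▓  ░░▓▓░
                      ░░▓▓░░  ▓▓▓▓  ░░▓▓░
                    ▒▒                   
                    ▒▒                   
                      ▓▓██            ██▓
                      ▓▓██            ██▓
                      ██  ▒▒▓▓    ▓▓▒▒  █
                      ██  ▒▒▓▓    ▓▓▒▒  █
                      ▓▓▓▓  ▒▒    ▒▒  ▓▓▓
                      ▓▓▓▓  ▒▒    ▒▒  ▓▓▓
                                         
                                         
                                         
                                         
                                         
                                         
                                         
                                         
                                         
                                         
                                         
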